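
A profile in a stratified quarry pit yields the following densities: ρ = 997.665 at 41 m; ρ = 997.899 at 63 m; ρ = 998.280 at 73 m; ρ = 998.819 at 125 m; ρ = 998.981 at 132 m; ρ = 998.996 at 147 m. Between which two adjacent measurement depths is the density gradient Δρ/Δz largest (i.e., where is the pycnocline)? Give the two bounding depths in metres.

63–73 m

Compute the density gradient over each adjacent pair:
  41–63 m: Δρ/Δz = 0.234/22 = 0.011 kg m⁻⁴
  63–73 m: Δρ/Δz = 0.381/10 = 0.038 kg m⁻⁴
  73–125 m: Δρ/Δz = 0.539/52 = 0.010 kg m⁻⁴
  125–132 m: Δρ/Δz = 0.162/7 = 0.023 kg m⁻⁴
  132–147 m: Δρ/Δz = 0.015/15 = 1.0 × 10⁻³ kg m⁻⁴
The largest gradient is in the 63–73 m interval — the pycnocline.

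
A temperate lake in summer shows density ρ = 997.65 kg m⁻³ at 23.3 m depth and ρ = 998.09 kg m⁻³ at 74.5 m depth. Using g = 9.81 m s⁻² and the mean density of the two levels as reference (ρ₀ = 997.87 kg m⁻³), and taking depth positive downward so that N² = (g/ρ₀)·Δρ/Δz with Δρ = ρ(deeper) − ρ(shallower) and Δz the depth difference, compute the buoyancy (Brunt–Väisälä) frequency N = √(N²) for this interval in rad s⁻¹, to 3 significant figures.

9.19 × 10⁻³ rad s⁻¹

Δρ = 998.09 − 997.65 = 0.44 kg m⁻³ over Δz = 74.5 − 23.3 = 51.2 m.
N² = (9.81/997.87) × (0.44/51.2) = 8.4485 × 10⁻⁵ s⁻².
N = √(8.4485 × 10⁻⁵) = 9.1916 × 10⁻³ rad s⁻¹ ≈ 9.19 × 10⁻³ rad s⁻¹.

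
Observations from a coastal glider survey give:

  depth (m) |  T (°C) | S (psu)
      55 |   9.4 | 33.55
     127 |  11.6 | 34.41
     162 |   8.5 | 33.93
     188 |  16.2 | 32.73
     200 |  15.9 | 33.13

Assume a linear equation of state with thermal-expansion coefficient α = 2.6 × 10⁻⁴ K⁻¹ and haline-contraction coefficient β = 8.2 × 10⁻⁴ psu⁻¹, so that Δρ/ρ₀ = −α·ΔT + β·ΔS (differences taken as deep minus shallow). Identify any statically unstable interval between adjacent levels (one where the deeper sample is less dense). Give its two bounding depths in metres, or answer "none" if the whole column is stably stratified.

162–188 m

Evaluate Δρ/ρ₀ = −αΔT + βΔS across each adjacent pair:
  55–127 m: −αΔT+βΔS = −(2.6 × 10⁻⁴)(+2.2)+(8.2 × 10⁻⁴)(+0.86) = 1.3 × 10⁻⁴ → stable
  127–162 m: −αΔT+βΔS = −(2.6 × 10⁻⁴)(-3.1)+(8.2 × 10⁻⁴)(-0.48) = 4.1 × 10⁻⁴ → stable
  162–188 m: −αΔT+βΔS = −(2.6 × 10⁻⁴)(+7.7)+(8.2 × 10⁻⁴)(-1.20) = -3.0 × 10⁻³ → UNSTABLE
  188–200 m: −αΔT+βΔS = −(2.6 × 10⁻⁴)(-0.3)+(8.2 × 10⁻⁴)(+0.40) = 4.1 × 10⁻⁴ → stable
The 162–188 m interval has Δρ < 0: lighter water underlies denser water.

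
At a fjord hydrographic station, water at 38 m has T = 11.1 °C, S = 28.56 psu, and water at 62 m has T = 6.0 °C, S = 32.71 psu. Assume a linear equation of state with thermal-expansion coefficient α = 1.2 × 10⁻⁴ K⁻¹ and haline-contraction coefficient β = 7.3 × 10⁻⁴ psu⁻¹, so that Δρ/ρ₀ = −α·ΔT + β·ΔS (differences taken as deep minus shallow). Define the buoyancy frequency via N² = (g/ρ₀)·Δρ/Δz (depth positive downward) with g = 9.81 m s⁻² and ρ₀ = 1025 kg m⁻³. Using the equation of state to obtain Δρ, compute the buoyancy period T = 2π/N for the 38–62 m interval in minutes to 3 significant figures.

2.71 min

ΔT = -5.1 K, ΔS = +4.15 psu (deep − shallow).
Δρ/ρ₀ = −αΔT + βΔS = 6.12 × 10⁻⁴ + 3.0295 × 10⁻³ = 3.6415 × 10⁻³, so Δρ ≈ 3.733 kg m⁻³.
N² = (g/ρ₀)·Δρ/Δz = g·(Δρ/ρ₀)/Δz = 9.81 × 3.6415 × 10⁻³ / 24 = 1.4885 × 10⁻³ s⁻².
N = √(1.4885 × 10⁻³) = 0.038581 rad s⁻¹ → T = 2π/N = 162.86 s = 2.7143 min ≈ 2.71 min.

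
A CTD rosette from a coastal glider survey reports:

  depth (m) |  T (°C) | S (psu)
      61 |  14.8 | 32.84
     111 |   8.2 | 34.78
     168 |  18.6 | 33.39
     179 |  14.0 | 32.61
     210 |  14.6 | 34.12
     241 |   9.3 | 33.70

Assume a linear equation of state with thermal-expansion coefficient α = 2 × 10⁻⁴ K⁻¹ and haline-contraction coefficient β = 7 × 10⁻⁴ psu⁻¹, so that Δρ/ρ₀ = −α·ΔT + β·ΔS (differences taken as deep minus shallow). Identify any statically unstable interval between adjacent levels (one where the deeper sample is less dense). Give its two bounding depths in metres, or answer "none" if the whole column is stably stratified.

111–168 m

Evaluate Δρ/ρ₀ = −αΔT + βΔS across each adjacent pair:
  61–111 m: −αΔT+βΔS = −(2 × 10⁻⁴)(-6.6)+(7 × 10⁻⁴)(+1.94) = 2.7 × 10⁻³ → stable
  111–168 m: −αΔT+βΔS = −(2 × 10⁻⁴)(+10.4)+(7 × 10⁻⁴)(-1.39) = -3.1 × 10⁻³ → UNSTABLE
  168–179 m: −αΔT+βΔS = −(2 × 10⁻⁴)(-4.6)+(7 × 10⁻⁴)(-0.78) = 3.7 × 10⁻⁴ → stable
  179–210 m: −αΔT+βΔS = −(2 × 10⁻⁴)(+0.6)+(7 × 10⁻⁴)(+1.51) = 9.4 × 10⁻⁴ → stable
  210–241 m: −αΔT+βΔS = −(2 × 10⁻⁴)(-5.3)+(7 × 10⁻⁴)(-0.42) = 7.7 × 10⁻⁴ → stable
The 111–168 m interval has Δρ < 0: lighter water underlies denser water.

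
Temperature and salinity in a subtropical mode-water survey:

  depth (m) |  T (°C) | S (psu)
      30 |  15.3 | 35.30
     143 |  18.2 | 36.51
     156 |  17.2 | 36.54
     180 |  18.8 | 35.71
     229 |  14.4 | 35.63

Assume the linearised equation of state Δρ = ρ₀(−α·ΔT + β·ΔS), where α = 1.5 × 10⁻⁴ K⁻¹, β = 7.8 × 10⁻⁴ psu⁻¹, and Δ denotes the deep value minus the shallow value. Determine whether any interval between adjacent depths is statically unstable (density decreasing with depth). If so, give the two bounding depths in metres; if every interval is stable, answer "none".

156–180 m

Evaluate Δρ/ρ₀ = −αΔT + βΔS across each adjacent pair:
  30–143 m: −αΔT+βΔS = −(1.5 × 10⁻⁴)(+2.9)+(7.8 × 10⁻⁴)(+1.21) = 5.1 × 10⁻⁴ → stable
  143–156 m: −αΔT+βΔS = −(1.5 × 10⁻⁴)(-1.0)+(7.8 × 10⁻⁴)(+0.03) = 1.7 × 10⁻⁴ → stable
  156–180 m: −αΔT+βΔS = −(1.5 × 10⁻⁴)(+1.6)+(7.8 × 10⁻⁴)(-0.83) = -8.9 × 10⁻⁴ → UNSTABLE
  180–229 m: −αΔT+βΔS = −(1.5 × 10⁻⁴)(-4.4)+(7.8 × 10⁻⁴)(-0.08) = 6.0 × 10⁻⁴ → stable
The 156–180 m interval has Δρ < 0: lighter water underlies denser water.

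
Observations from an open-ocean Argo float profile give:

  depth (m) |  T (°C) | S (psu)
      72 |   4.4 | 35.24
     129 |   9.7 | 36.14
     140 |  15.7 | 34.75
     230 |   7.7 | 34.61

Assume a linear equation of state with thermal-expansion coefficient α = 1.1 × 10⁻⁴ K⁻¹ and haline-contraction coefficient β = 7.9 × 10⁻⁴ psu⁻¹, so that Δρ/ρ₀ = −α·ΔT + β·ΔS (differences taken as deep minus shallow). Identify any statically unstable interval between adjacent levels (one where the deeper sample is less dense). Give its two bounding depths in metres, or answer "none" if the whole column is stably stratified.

Evaluate Δρ/ρ₀ = −αΔT + βΔS across each adjacent pair:
  72–129 m: −αΔT+βΔS = −(1.1 × 10⁻⁴)(+5.3)+(7.9 × 10⁻⁴)(+0.90) = 1.3 × 10⁻⁴ → stable
  129–140 m: −αΔT+βΔS = −(1.1 × 10⁻⁴)(+6.0)+(7.9 × 10⁻⁴)(-1.39) = -1.8 × 10⁻³ → UNSTABLE
  140–230 m: −αΔT+βΔS = −(1.1 × 10⁻⁴)(-8.0)+(7.9 × 10⁻⁴)(-0.14) = 7.7 × 10⁻⁴ → stable
The 129–140 m interval has Δρ < 0: lighter water underlies denser water.

129–140 m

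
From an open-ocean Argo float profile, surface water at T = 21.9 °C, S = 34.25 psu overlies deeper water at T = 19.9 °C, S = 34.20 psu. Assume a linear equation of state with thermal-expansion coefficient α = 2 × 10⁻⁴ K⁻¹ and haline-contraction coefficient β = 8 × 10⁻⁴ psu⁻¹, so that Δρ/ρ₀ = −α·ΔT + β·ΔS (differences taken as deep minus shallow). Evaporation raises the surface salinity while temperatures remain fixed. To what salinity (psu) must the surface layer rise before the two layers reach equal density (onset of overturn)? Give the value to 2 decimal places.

Neutral buoyancy requires −α(T_deep − T_surf) + β(S_deep − S_surf′) = 0.
S_surf′ = S_deep − (α/β)·ΔT = 34.20 − (2 × 10⁻⁴/8 × 10⁻⁴)·(-2.0) = 34.7000 psu.
Increase required: 34.7000 − 34.25 = 0.4500 psu.

34.70 psu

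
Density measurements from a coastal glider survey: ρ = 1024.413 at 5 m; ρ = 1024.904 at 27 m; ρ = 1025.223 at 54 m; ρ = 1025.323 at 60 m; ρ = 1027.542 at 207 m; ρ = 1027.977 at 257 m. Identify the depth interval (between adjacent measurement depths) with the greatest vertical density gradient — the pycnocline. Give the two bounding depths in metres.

5–27 m

Compute the density gradient over each adjacent pair:
  5–27 m: Δρ/Δz = 0.491/22 = 0.022 kg m⁻⁴
  27–54 m: Δρ/Δz = 0.319/27 = 0.012 kg m⁻⁴
  54–60 m: Δρ/Δz = 0.100/6 = 0.017 kg m⁻⁴
  60–207 m: Δρ/Δz = 2.219/147 = 0.015 kg m⁻⁴
  207–257 m: Δρ/Δz = 0.435/50 = 8.7 × 10⁻³ kg m⁻⁴
The largest gradient is in the 5–27 m interval — the pycnocline.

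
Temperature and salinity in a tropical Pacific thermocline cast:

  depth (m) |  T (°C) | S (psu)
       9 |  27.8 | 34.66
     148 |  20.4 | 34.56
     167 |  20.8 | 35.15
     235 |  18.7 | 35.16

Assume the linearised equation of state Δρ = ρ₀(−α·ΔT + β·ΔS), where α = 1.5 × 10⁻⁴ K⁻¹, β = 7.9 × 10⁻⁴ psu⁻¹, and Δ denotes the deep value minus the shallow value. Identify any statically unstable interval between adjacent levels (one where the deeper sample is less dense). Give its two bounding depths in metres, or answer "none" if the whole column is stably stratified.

none

Evaluate Δρ/ρ₀ = −αΔT + βΔS across each adjacent pair:
  9–148 m: −αΔT+βΔS = −(1.5 × 10⁻⁴)(-7.4)+(7.9 × 10⁻⁴)(-0.10) = 1.0 × 10⁻³ → stable
  148–167 m: −αΔT+βΔS = −(1.5 × 10⁻⁴)(+0.4)+(7.9 × 10⁻⁴)(+0.59) = 4.1 × 10⁻⁴ → stable
  167–235 m: −αΔT+βΔS = −(1.5 × 10⁻⁴)(-2.1)+(7.9 × 10⁻⁴)(+0.01) = 3.2 × 10⁻⁴ → stable
Every interval has Δρ > 0: the column is stably stratified throughout.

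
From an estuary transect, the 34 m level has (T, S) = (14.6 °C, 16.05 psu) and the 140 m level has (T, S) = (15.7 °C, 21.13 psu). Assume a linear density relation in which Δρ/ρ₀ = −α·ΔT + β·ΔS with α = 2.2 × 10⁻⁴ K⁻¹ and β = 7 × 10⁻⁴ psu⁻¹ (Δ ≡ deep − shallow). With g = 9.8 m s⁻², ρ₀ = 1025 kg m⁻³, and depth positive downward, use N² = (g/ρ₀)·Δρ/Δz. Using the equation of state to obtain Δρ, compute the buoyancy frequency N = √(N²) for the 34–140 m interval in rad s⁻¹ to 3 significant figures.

0.0175 rad s⁻¹

ΔT = +1.1 K, ΔS = +5.08 psu (deep − shallow).
Δρ/ρ₀ = −αΔT + βΔS = -2.42 × 10⁻⁴ + 3.556 × 10⁻³ = 3.314 × 10⁻³, so Δρ ≈ 3.397 kg m⁻³.
N² = (g/ρ₀)·Δρ/Δz = g·(Δρ/ρ₀)/Δz = 9.8 × 3.314 × 10⁻³ / 106 = 3.0639 × 10⁻⁴ s⁻².
N = √(3.0639 × 10⁻⁴) = 0.017504 rad s⁻¹ ≈ 0.0175 rad s⁻¹.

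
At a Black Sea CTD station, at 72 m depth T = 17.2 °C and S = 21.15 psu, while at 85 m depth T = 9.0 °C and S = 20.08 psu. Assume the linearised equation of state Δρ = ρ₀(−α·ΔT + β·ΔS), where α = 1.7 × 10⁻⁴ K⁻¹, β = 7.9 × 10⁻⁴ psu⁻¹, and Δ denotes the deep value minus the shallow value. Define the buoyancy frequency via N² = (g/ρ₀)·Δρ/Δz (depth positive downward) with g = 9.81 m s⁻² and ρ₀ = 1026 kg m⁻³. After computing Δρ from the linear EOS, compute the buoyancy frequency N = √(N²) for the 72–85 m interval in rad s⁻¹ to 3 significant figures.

ΔT = -8.2 K, ΔS = -1.07 psu (deep − shallow).
Δρ/ρ₀ = −αΔT + βΔS = 1.394 × 10⁻³ − 8.453 × 10⁻⁴ = 5.487 × 10⁻⁴, so Δρ ≈ 0.5630 kg m⁻³.
N² = (g/ρ₀)·Δρ/Δz = g·(Δρ/ρ₀)/Δz = 9.81 × 5.487 × 10⁻⁴ / 13 = 4.1406 × 10⁻⁴ s⁻².
N = √(4.1406 × 10⁻⁴) = 0.020348 rad s⁻¹ ≈ 0.0203 rad s⁻¹.

0.0203 rad s⁻¹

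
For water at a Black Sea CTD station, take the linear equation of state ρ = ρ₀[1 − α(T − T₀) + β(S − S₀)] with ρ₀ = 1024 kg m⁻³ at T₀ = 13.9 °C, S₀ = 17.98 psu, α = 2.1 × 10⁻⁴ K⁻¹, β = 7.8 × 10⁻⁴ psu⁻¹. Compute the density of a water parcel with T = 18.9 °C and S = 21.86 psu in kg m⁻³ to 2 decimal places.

T − T₀ = +5.0 K, S − S₀ = +3.88 psu.
Bracket = 1 − α·(+5.0) + β·(+3.88) = 1 + (1.9764 × 10⁻³) = 1.0019764.
ρ = 1024 × 1.0019764 = 1026.02 kg m⁻³.

1026.02 kg m⁻³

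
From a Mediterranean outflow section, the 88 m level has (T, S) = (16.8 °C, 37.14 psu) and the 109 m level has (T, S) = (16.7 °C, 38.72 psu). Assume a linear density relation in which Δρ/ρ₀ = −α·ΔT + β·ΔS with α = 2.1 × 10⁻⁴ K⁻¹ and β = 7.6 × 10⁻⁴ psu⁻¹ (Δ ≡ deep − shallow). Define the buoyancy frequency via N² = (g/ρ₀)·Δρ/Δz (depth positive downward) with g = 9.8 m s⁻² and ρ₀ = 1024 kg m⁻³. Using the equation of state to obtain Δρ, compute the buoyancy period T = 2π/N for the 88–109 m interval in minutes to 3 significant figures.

4.39 min

ΔT = -0.1 K, ΔS = +1.58 psu (deep − shallow).
Δρ/ρ₀ = −αΔT + βΔS = 2.10 × 10⁻⁵ + 1.2008 × 10⁻³ = 1.2218 × 10⁻³, so Δρ ≈ 1.251 kg m⁻³.
N² = (g/ρ₀)·Δρ/Δz = g·(Δρ/ρ₀)/Δz = 9.8 × 1.2218 × 10⁻³ / 21 = 5.7017 × 10⁻⁴ s⁻².
N = √(5.7017 × 10⁻⁴) = 0.023878 rad s⁻¹ → T = 2π/N = 263.14 s = 4.3857 min ≈ 4.39 min.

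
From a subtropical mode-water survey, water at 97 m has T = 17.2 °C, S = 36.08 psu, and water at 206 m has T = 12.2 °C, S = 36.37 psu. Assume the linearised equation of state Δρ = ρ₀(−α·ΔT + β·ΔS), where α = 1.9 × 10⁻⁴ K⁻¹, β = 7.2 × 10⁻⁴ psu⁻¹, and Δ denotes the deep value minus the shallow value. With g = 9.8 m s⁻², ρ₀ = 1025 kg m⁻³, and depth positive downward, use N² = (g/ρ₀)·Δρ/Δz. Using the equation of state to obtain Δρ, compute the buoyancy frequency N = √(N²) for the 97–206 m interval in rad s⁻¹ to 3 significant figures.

ΔT = -5.0 K, ΔS = +0.29 psu (deep − shallow).
Δρ/ρ₀ = −αΔT + βΔS = 9.50 × 10⁻⁴ + 2.088 × 10⁻⁴ = 1.1588 × 10⁻³, so Δρ ≈ 1.188 kg m⁻³.
N² = (g/ρ₀)·Δρ/Δz = g·(Δρ/ρ₀)/Δz = 9.8 × 1.1588 × 10⁻³ / 109 = 1.0419 × 10⁻⁴ s⁻².
N = √(1.0419 × 10⁻⁴) = 0.010207 rad s⁻¹ ≈ 0.0102 rad s⁻¹.

0.0102 rad s⁻¹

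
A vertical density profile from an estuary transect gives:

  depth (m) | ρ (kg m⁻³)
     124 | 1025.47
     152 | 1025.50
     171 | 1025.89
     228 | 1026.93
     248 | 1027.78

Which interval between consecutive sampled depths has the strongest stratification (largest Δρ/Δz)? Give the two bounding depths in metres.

Compute the density gradient over each adjacent pair:
  124–152 m: Δρ/Δz = 0.03/28 = 1.1 × 10⁻³ kg m⁻⁴
  152–171 m: Δρ/Δz = 0.39/19 = 0.021 kg m⁻⁴
  171–228 m: Δρ/Δz = 1.04/57 = 0.018 kg m⁻⁴
  228–248 m: Δρ/Δz = 0.85/20 = 0.042 kg m⁻⁴
The largest gradient is in the 228–248 m interval — the pycnocline.

228–248 m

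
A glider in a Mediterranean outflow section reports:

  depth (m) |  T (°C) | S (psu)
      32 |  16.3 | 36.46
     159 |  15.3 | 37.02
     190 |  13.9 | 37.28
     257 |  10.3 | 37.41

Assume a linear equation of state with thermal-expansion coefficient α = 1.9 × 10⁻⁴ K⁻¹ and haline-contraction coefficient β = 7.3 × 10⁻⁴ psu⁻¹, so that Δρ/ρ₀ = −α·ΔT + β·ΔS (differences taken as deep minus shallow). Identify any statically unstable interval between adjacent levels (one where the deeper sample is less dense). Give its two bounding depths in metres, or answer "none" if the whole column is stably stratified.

Evaluate Δρ/ρ₀ = −αΔT + βΔS across each adjacent pair:
  32–159 m: −αΔT+βΔS = −(1.9 × 10⁻⁴)(-1.0)+(7.3 × 10⁻⁴)(+0.56) = 6.0 × 10⁻⁴ → stable
  159–190 m: −αΔT+βΔS = −(1.9 × 10⁻⁴)(-1.4)+(7.3 × 10⁻⁴)(+0.26) = 4.6 × 10⁻⁴ → stable
  190–257 m: −αΔT+βΔS = −(1.9 × 10⁻⁴)(-3.6)+(7.3 × 10⁻⁴)(+0.13) = 7.8 × 10⁻⁴ → stable
Every interval has Δρ > 0: the column is stably stratified throughout.

none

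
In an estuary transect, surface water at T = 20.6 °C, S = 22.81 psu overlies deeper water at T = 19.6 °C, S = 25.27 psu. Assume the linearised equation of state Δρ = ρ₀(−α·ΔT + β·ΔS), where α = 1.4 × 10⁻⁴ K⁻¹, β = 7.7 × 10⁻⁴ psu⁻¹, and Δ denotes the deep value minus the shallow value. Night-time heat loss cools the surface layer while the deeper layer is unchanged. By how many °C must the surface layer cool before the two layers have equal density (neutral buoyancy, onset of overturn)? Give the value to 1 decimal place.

14.5 °C

Neutral buoyancy requires Δρ = 0, i.e. −α(T_deep − T_surf′) + β(S_deep − S_surf) = 0.
T_surf′ = T_deep − (β/α)·ΔS = 19.6 − (7.7 × 10⁻⁴/1.4 × 10⁻⁴)·(+2.46) = 6.070 °C.
Cooling required: 20.6 − (6.070) = 14.530 °C.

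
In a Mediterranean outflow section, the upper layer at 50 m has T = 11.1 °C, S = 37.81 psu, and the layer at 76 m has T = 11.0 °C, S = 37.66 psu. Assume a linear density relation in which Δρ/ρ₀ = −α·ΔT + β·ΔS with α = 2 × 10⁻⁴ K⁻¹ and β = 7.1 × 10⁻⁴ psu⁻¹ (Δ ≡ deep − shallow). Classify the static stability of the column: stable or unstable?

ΔT = 11.0 − 11.1 = -0.1 K and ΔS = 37.66 − 37.81 = -0.15 psu (deep − shallow).
−αΔT = 2.00 × 10⁻⁵; βΔS = -1.065 × 10⁻⁴; sum Δρ/ρ₀ = -8.65 × 10⁻⁵.
Δρ/ρ₀ < 0, so Δρ < 0: deeper water is lighter → statically unstable; the column would overturn.

unstable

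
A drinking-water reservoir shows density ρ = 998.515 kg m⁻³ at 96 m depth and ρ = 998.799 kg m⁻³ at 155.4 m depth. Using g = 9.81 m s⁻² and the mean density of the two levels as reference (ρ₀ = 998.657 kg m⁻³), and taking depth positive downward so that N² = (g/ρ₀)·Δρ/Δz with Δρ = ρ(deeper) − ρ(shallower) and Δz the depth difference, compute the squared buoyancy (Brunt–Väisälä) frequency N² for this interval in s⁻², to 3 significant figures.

4.70 × 10⁻⁵ s⁻²

Δρ = 998.799 − 998.515 = 0.284 kg m⁻³ over Δz = 155.4 − 96 = 59.4 m.
N² = (9.81/998.657) × (0.284/59.4) = 4.6966 × 10⁻⁵ s⁻² ≈ 4.70 × 10⁻⁵ s⁻².
Since Δρ > 0 the layer is stably stratified.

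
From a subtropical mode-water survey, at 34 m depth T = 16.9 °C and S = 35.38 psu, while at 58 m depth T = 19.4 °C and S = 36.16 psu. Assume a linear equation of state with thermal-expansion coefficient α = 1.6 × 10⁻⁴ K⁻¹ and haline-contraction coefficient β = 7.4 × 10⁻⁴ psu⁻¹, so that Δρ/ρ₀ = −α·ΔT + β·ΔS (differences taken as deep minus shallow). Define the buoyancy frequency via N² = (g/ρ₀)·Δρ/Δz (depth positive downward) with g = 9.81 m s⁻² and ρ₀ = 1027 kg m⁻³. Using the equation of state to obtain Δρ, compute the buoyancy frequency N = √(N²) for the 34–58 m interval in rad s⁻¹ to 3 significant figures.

8.51 × 10⁻³ rad s⁻¹

ΔT = +2.5 K, ΔS = +0.78 psu (deep − shallow).
Δρ/ρ₀ = −αΔT + βΔS = -4.00 × 10⁻⁴ + 5.772 × 10⁻⁴ = 1.772 × 10⁻⁴, so Δρ ≈ 0.1820 kg m⁻³.
N² = (g/ρ₀)·Δρ/Δz = g·(Δρ/ρ₀)/Δz = 9.81 × 1.772 × 10⁻⁴ / 24 = 7.2431 × 10⁻⁵ s⁻².
N = √(7.2431 × 10⁻⁵) = 8.5106 × 10⁻³ rad s⁻¹ ≈ 8.51 × 10⁻³ rad s⁻¹.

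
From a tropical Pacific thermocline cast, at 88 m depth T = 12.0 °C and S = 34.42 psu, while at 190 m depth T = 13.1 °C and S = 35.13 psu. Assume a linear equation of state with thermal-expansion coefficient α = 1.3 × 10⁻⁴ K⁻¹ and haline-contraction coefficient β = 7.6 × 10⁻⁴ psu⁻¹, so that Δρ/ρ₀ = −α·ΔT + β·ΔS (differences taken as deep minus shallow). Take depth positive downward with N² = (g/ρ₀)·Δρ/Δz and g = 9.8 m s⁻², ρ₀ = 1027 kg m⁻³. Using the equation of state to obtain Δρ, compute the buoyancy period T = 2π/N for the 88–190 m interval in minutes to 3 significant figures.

ΔT = +1.1 K, ΔS = +0.71 psu (deep − shallow).
Δρ/ρ₀ = −αΔT + βΔS = -1.43 × 10⁻⁴ + 5.396 × 10⁻⁴ = 3.966 × 10⁻⁴, so Δρ ≈ 0.4073 kg m⁻³.
N² = (g/ρ₀)·Δρ/Δz = g·(Δρ/ρ₀)/Δz = 9.8 × 3.966 × 10⁻⁴ / 102 = 3.8105 × 10⁻⁵ s⁻².
N = √(3.8105 × 10⁻⁵) = 6.1729 × 10⁻³ rad s⁻¹ → T = 2π/N = 1.0179 × 10³ s = 16.965 min ≈ 17.0 min.

17.0 min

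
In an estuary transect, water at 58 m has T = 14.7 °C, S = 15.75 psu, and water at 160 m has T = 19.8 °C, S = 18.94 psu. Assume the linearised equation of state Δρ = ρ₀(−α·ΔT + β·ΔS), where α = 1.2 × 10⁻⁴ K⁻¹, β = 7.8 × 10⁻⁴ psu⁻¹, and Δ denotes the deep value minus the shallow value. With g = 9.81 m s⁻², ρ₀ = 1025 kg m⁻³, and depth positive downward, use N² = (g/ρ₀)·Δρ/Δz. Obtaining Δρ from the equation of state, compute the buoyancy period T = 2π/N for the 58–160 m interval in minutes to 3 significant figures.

ΔT = +5.1 K, ΔS = +3.19 psu (deep − shallow).
Δρ/ρ₀ = −αΔT + βΔS = -6.12 × 10⁻⁴ + 2.4882 × 10⁻³ = 1.8762 × 10⁻³, so Δρ ≈ 1.923 kg m⁻³.
N² = (g/ρ₀)·Δρ/Δz = g·(Δρ/ρ₀)/Δz = 9.81 × 1.8762 × 10⁻³ / 102 = 1.8045 × 10⁻⁴ s⁻².
N = √(1.8045 × 10⁻⁴) = 0.013433 rad s⁻¹ → T = 2π/N = 467.74 s = 7.7957 min ≈ 7.80 min.

7.80 min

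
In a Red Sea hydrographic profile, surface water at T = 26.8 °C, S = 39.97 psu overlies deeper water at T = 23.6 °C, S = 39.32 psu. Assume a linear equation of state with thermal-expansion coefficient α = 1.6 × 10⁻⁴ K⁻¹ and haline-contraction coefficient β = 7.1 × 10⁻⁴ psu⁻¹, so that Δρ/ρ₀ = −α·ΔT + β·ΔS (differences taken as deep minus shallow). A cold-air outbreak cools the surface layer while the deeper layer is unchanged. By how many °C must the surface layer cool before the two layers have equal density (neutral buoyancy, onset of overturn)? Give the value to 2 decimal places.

0.32 °C

Neutral buoyancy requires Δρ = 0, i.e. −α(T_deep − T_surf′) + β(S_deep − S_surf) = 0.
T_surf′ = T_deep − (β/α)·ΔS = 23.6 − (7.1 × 10⁻⁴/1.6 × 10⁻⁴)·(-0.65) = 26.4844 °C.
Cooling required: 26.8 − (26.4844) = 0.3156 °C.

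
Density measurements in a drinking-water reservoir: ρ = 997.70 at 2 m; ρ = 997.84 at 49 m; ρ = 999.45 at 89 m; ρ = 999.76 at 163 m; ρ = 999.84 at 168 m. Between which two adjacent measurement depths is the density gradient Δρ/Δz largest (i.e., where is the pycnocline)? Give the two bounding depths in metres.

Compute the density gradient over each adjacent pair:
  2–49 m: Δρ/Δz = 0.14/47 = 3.0 × 10⁻³ kg m⁻⁴
  49–89 m: Δρ/Δz = 1.61/40 = 0.040 kg m⁻⁴
  89–163 m: Δρ/Δz = 0.31/74 = 4.2 × 10⁻³ kg m⁻⁴
  163–168 m: Δρ/Δz = 0.08/5 = 0.016 kg m⁻⁴
The largest gradient is in the 49–89 m interval — the pycnocline.

49–89 m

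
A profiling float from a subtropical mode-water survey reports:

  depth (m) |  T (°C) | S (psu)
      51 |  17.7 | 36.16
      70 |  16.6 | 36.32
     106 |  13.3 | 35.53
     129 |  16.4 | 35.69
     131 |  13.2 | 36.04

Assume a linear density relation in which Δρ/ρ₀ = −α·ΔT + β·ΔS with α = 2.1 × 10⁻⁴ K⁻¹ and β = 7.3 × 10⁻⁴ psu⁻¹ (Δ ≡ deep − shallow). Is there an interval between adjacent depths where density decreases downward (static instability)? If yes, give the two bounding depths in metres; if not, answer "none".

106–129 m

Evaluate Δρ/ρ₀ = −αΔT + βΔS across each adjacent pair:
  51–70 m: −αΔT+βΔS = −(2.1 × 10⁻⁴)(-1.1)+(7.3 × 10⁻⁴)(+0.16) = 3.5 × 10⁻⁴ → stable
  70–106 m: −αΔT+βΔS = −(2.1 × 10⁻⁴)(-3.3)+(7.3 × 10⁻⁴)(-0.79) = 1.2 × 10⁻⁴ → stable
  106–129 m: −αΔT+βΔS = −(2.1 × 10⁻⁴)(+3.1)+(7.3 × 10⁻⁴)(+0.16) = -5.3 × 10⁻⁴ → UNSTABLE
  129–131 m: −αΔT+βΔS = −(2.1 × 10⁻⁴)(-3.2)+(7.3 × 10⁻⁴)(+0.35) = 9.3 × 10⁻⁴ → stable
The 106–129 m interval has Δρ < 0: lighter water underlies denser water.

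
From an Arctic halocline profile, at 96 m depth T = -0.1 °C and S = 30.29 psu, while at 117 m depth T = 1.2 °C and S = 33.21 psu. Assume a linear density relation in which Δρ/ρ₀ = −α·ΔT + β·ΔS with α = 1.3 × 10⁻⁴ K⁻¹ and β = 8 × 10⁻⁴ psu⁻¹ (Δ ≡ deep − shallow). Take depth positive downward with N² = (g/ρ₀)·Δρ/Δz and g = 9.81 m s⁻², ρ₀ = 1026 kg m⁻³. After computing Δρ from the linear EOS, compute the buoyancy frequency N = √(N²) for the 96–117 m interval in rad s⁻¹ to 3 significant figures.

ΔT = +1.3 K, ΔS = +2.92 psu (deep − shallow).
Δρ/ρ₀ = −αΔT + βΔS = -1.69 × 10⁻⁴ + 2.336 × 10⁻³ = 2.167 × 10⁻³, so Δρ ≈ 2.223 kg m⁻³.
N² = (g/ρ₀)·Δρ/Δz = g·(Δρ/ρ₀)/Δz = 9.81 × 2.167 × 10⁻³ / 21 = 1.0123 × 10⁻³ s⁻².
N = √(1.0123 × 10⁻³) = 0.031817 rad s⁻¹ ≈ 0.0318 rad s⁻¹.

0.0318 rad s⁻¹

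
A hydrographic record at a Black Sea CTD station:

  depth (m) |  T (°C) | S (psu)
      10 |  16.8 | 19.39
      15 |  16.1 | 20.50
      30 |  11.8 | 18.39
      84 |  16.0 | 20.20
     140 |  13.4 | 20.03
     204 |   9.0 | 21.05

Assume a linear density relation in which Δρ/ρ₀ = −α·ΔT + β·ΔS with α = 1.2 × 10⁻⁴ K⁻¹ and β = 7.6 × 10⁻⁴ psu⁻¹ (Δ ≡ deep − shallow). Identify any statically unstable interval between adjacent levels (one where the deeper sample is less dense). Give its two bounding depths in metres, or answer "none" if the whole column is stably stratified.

15–30 m

Evaluate Δρ/ρ₀ = −αΔT + βΔS across each adjacent pair:
  10–15 m: −αΔT+βΔS = −(1.2 × 10⁻⁴)(-0.7)+(7.6 × 10⁻⁴)(+1.11) = 9.3 × 10⁻⁴ → stable
  15–30 m: −αΔT+βΔS = −(1.2 × 10⁻⁴)(-4.3)+(7.6 × 10⁻⁴)(-2.11) = -1.1 × 10⁻³ → UNSTABLE
  30–84 m: −αΔT+βΔS = −(1.2 × 10⁻⁴)(+4.2)+(7.6 × 10⁻⁴)(+1.81) = 8.7 × 10⁻⁴ → stable
  84–140 m: −αΔT+βΔS = −(1.2 × 10⁻⁴)(-2.6)+(7.6 × 10⁻⁴)(-0.17) = 1.8 × 10⁻⁴ → stable
  140–204 m: −αΔT+βΔS = −(1.2 × 10⁻⁴)(-4.4)+(7.6 × 10⁻⁴)(+1.02) = 1.3 × 10⁻³ → stable
The 15–30 m interval has Δρ < 0: lighter water underlies denser water.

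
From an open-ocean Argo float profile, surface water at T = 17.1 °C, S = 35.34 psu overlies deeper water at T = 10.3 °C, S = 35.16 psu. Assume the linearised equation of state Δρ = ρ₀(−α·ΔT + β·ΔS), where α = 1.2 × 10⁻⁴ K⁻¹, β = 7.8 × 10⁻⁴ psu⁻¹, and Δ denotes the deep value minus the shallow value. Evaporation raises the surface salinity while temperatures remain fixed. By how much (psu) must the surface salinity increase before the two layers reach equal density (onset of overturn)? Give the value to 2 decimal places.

0.87 psu

Neutral buoyancy requires −α(T_deep − T_surf) + β(S_deep − S_surf′) = 0.
S_surf′ = S_deep − (α/β)·ΔT = 35.16 − (1.2 × 10⁻⁴/7.8 × 10⁻⁴)·(-6.8) = 36.2062 psu.
Increase required: 36.2062 − 35.34 = 0.8662 psu.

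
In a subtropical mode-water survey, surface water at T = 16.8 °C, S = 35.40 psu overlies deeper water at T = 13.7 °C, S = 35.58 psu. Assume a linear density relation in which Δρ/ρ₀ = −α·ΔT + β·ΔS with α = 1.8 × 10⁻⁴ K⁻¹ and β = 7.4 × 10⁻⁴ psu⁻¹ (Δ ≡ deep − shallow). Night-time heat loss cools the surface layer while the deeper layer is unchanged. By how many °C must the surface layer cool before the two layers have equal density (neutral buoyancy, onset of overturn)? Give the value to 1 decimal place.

Neutral buoyancy requires Δρ = 0, i.e. −α(T_deep − T_surf′) + β(S_deep − S_surf) = 0.
T_surf′ = T_deep − (β/α)·ΔS = 13.7 − (7.4 × 10⁻⁴/1.8 × 10⁻⁴)·(+0.18) = 12.960 °C.
Cooling required: 16.8 − (12.960) = 3.840 °C.

3.8 °C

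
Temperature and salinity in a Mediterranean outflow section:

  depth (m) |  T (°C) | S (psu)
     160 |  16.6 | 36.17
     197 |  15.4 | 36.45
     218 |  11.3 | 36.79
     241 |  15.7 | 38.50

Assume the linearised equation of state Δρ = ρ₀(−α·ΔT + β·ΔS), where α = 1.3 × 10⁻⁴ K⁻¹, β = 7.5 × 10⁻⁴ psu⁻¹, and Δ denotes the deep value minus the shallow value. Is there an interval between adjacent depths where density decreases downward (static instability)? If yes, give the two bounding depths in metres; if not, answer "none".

none

Evaluate Δρ/ρ₀ = −αΔT + βΔS across each adjacent pair:
  160–197 m: −αΔT+βΔS = −(1.3 × 10⁻⁴)(-1.2)+(7.5 × 10⁻⁴)(+0.28) = 3.7 × 10⁻⁴ → stable
  197–218 m: −αΔT+βΔS = −(1.3 × 10⁻⁴)(-4.1)+(7.5 × 10⁻⁴)(+0.34) = 7.9 × 10⁻⁴ → stable
  218–241 m: −αΔT+βΔS = −(1.3 × 10⁻⁴)(+4.4)+(7.5 × 10⁻⁴)(+1.71) = 7.1 × 10⁻⁴ → stable
Every interval has Δρ > 0: the column is stably stratified throughout.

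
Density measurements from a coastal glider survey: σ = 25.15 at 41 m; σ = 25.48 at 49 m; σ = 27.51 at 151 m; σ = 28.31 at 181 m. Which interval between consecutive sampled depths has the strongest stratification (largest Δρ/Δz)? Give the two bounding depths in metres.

Compute the density gradient over each adjacent pair:
  41–49 m: Δρ/Δz = 0.33/8 = 0.041 kg m⁻⁴
  49–151 m: Δρ/Δz = 2.03/102 = 0.020 kg m⁻⁴
  151–181 m: Δρ/Δz = 0.80/30 = 0.027 kg m⁻⁴
The largest gradient is in the 41–49 m interval — the pycnocline.

41–49 m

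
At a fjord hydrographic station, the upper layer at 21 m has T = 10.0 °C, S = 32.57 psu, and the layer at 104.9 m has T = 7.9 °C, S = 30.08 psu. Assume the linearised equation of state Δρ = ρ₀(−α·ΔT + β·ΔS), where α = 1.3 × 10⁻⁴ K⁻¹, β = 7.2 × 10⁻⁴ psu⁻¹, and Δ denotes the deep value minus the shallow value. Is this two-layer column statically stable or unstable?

ΔT = 7.9 − 10.0 = -2.1 K and ΔS = 30.08 − 32.57 = -2.49 psu (deep − shallow).
−αΔT = 2.73 × 10⁻⁴; βΔS = -1.7928 × 10⁻³; sum Δρ/ρ₀ = -1.5198 × 10⁻³.
Δρ/ρ₀ < 0, so Δρ < 0: deeper water is lighter → statically unstable; the column would overturn.

unstable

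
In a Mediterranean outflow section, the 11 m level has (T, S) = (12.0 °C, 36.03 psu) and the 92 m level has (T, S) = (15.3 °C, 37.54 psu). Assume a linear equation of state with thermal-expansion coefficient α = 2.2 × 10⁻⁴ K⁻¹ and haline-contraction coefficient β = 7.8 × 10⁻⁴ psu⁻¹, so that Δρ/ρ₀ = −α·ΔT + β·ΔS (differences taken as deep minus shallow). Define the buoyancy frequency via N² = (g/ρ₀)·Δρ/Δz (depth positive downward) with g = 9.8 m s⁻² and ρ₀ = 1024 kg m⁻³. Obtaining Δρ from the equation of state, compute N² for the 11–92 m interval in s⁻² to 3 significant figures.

ΔT = +3.3 K, ΔS = +1.51 psu (deep − shallow).
Δρ/ρ₀ = −αΔT + βΔS = -7.26 × 10⁻⁴ + 1.1778 × 10⁻³ = 4.518 × 10⁻⁴, so Δρ ≈ 0.4626 kg m⁻³.
N² = (g/ρ₀)·Δρ/Δz = g·(Δρ/ρ₀)/Δz = 9.8 × 4.518 × 10⁻⁴ / 81 = 5.4662 × 10⁻⁵ s⁻² ≈ 5.47 × 10⁻⁵ s⁻².

5.47 × 10⁻⁵ s⁻²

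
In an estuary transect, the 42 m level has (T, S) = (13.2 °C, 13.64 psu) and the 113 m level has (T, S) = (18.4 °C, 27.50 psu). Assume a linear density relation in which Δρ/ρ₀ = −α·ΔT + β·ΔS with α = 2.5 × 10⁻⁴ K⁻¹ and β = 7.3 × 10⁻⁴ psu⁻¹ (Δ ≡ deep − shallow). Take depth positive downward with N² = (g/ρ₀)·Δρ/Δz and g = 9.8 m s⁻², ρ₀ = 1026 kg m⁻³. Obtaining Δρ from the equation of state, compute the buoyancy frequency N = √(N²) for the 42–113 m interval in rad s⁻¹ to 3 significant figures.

0.0349 rad s⁻¹

ΔT = +5.2 K, ΔS = +13.86 psu (deep − shallow).
Δρ/ρ₀ = −αΔT + βΔS = -1.30 × 10⁻³ + 0.0101178 = 8.8178 × 10⁻³, so Δρ ≈ 9.047 kg m⁻³.
N² = (g/ρ₀)·Δρ/Δz = g·(Δρ/ρ₀)/Δz = 9.8 × 8.8178 × 10⁻³ / 71 = 1.2171 × 10⁻³ s⁻².
N = √(1.2171 × 10⁻³) = 0.034887 rad s⁻¹ ≈ 0.0349 rad s⁻¹.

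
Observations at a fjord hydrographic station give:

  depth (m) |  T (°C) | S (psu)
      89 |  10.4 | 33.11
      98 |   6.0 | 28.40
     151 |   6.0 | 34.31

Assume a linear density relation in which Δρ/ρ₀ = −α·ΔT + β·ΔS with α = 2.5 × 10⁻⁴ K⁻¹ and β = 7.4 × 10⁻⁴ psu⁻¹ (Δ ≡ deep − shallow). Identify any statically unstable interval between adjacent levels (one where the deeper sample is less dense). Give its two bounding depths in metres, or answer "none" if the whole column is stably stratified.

Evaluate Δρ/ρ₀ = −αΔT + βΔS across each adjacent pair:
  89–98 m: −αΔT+βΔS = −(2.5 × 10⁻⁴)(-4.4)+(7.4 × 10⁻⁴)(-4.71) = -2.4 × 10⁻³ → UNSTABLE
  98–151 m: −αΔT+βΔS = −(2.5 × 10⁻⁴)(+0.0)+(7.4 × 10⁻⁴)(+5.91) = 4.4 × 10⁻³ → stable
The 89–98 m interval has Δρ < 0: lighter water underlies denser water.

89–98 m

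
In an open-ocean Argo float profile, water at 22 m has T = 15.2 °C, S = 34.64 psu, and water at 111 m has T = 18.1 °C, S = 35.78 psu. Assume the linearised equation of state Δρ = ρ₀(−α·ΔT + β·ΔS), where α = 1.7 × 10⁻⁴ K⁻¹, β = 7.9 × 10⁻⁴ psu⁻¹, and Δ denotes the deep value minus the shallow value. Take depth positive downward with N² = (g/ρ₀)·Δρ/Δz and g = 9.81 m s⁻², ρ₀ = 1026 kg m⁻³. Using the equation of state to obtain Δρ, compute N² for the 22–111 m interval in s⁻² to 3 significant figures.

4.49 × 10⁻⁵ s⁻²

ΔT = +2.9 K, ΔS = +1.14 psu (deep − shallow).
Δρ/ρ₀ = −αΔT + βΔS = -4.93 × 10⁻⁴ + 9.006 × 10⁻⁴ = 4.076 × 10⁻⁴, so Δρ ≈ 0.4182 kg m⁻³.
N² = (g/ρ₀)·Δρ/Δz = g·(Δρ/ρ₀)/Δz = 9.81 × 4.076 × 10⁻⁴ / 89 = 4.4928 × 10⁻⁵ s⁻² ≈ 4.49 × 10⁻⁵ s⁻².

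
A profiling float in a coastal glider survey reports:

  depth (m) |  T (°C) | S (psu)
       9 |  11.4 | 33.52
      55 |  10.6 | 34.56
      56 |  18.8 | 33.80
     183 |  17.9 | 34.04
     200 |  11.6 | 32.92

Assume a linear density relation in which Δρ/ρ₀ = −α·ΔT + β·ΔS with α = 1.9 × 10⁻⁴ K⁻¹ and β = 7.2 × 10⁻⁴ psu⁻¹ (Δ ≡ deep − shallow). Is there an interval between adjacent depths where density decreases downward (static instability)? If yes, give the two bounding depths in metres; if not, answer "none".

Evaluate Δρ/ρ₀ = −αΔT + βΔS across each adjacent pair:
  9–55 m: −αΔT+βΔS = −(1.9 × 10⁻⁴)(-0.8)+(7.2 × 10⁻⁴)(+1.04) = 9.0 × 10⁻⁴ → stable
  55–56 m: −αΔT+βΔS = −(1.9 × 10⁻⁴)(+8.2)+(7.2 × 10⁻⁴)(-0.76) = -2.1 × 10⁻³ → UNSTABLE
  56–183 m: −αΔT+βΔS = −(1.9 × 10⁻⁴)(-0.9)+(7.2 × 10⁻⁴)(+0.24) = 3.4 × 10⁻⁴ → stable
  183–200 m: −αΔT+βΔS = −(1.9 × 10⁻⁴)(-6.3)+(7.2 × 10⁻⁴)(-1.12) = 3.9 × 10⁻⁴ → stable
The 55–56 m interval has Δρ < 0: lighter water underlies denser water.

55–56 m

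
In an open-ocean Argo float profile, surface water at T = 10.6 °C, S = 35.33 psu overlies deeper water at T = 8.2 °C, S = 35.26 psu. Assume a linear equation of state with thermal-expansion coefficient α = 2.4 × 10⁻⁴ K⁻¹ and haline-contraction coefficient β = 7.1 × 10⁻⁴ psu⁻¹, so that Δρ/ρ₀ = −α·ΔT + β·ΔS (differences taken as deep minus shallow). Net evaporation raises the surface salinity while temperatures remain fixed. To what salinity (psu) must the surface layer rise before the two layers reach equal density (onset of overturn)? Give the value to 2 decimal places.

36.07 psu

Neutral buoyancy requires −α(T_deep − T_surf) + β(S_deep − S_surf′) = 0.
S_surf′ = S_deep − (α/β)·ΔT = 35.26 − (2.4 × 10⁻⁴/7.1 × 10⁻⁴)·(-2.4) = 36.0713 psu.
Increase required: 36.0713 − 35.33 = 0.7413 psu.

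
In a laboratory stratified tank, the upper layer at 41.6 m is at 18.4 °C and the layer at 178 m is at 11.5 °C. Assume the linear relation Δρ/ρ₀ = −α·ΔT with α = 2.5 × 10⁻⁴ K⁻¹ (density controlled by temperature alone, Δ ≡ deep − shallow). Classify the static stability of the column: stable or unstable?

stable

ΔT = 11.5 − 18.4 = -6.9 K, so Δρ/ρ₀ = −αΔT = 1.725 × 10⁻³.
Δρ/ρ₀ > 0, so Δρ > 0: deeper water is denser → statically stable.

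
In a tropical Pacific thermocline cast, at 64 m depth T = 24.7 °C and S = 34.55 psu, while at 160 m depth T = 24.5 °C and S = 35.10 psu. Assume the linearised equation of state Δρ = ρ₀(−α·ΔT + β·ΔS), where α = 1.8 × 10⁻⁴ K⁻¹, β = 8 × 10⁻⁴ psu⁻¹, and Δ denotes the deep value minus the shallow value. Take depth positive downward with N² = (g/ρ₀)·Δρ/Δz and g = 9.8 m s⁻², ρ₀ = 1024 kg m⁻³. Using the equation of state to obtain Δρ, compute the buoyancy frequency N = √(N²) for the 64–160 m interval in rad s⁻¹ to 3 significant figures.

ΔT = -0.2 K, ΔS = +0.55 psu (deep − shallow).
Δρ/ρ₀ = −αΔT + βΔS = 3.60 × 10⁻⁵ + 4.40 × 10⁻⁴ = 4.76 × 10⁻⁴, so Δρ ≈ 0.4874 kg m⁻³.
N² = (g/ρ₀)·Δρ/Δz = g·(Δρ/ρ₀)/Δz = 9.8 × 4.76 × 10⁻⁴ / 96 = 4.8592 × 10⁻⁵ s⁻².
N = √(4.8592 × 10⁻⁵) = 6.9708 × 10⁻³ rad s⁻¹ ≈ 6.97 × 10⁻³ rad s⁻¹.

6.97 × 10⁻³ rad s⁻¹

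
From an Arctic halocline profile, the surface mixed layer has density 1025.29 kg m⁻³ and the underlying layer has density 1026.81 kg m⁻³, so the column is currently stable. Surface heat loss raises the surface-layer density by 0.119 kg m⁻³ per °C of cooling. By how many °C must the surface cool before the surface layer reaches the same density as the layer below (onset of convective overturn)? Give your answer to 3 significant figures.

Density deficit of the surface layer: 1026.81 − 1025.29 = 1.52 kg m⁻³.
Required change = 1.52 / 0.119 = 12.8 °C.

12.8 °C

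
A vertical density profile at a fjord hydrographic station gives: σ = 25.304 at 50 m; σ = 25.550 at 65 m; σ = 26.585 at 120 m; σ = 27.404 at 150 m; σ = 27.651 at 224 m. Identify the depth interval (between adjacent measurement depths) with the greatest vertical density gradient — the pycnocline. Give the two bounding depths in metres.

120–150 m

Compute the density gradient over each adjacent pair:
  50–65 m: Δρ/Δz = 0.246/15 = 0.016 kg m⁻⁴
  65–120 m: Δρ/Δz = 1.035/55 = 0.019 kg m⁻⁴
  120–150 m: Δρ/Δz = 0.819/30 = 0.027 kg m⁻⁴
  150–224 m: Δρ/Δz = 0.247/74 = 3.3 × 10⁻³ kg m⁻⁴
The largest gradient is in the 120–150 m interval — the pycnocline.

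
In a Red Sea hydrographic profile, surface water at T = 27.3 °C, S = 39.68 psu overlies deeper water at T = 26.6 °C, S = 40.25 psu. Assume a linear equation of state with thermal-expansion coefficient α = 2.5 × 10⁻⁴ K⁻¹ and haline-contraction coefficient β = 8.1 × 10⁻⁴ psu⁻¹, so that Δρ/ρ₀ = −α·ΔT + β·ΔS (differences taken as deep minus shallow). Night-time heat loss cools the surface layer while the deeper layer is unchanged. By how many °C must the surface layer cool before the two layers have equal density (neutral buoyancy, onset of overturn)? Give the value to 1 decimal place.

2.5 °C

Neutral buoyancy requires Δρ = 0, i.e. −α(T_deep − T_surf′) + β(S_deep − S_surf) = 0.
T_surf′ = T_deep − (β/α)·ΔS = 26.6 − (8.1 × 10⁻⁴/2.5 × 10⁻⁴)·(+0.57) = 24.753 °C.
Cooling required: 27.3 − (24.753) = 2.547 °C.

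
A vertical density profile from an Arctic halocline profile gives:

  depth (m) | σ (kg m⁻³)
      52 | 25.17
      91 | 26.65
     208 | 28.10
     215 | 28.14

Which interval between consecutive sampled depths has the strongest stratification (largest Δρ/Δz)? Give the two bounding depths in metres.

52–91 m

Compute the density gradient over each adjacent pair:
  52–91 m: Δρ/Δz = 1.48/39 = 0.038 kg m⁻⁴
  91–208 m: Δρ/Δz = 1.45/117 = 0.012 kg m⁻⁴
  208–215 m: Δρ/Δz = 0.04/7 = 5.7 × 10⁻³ kg m⁻⁴
The largest gradient is in the 52–91 m interval — the pycnocline.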